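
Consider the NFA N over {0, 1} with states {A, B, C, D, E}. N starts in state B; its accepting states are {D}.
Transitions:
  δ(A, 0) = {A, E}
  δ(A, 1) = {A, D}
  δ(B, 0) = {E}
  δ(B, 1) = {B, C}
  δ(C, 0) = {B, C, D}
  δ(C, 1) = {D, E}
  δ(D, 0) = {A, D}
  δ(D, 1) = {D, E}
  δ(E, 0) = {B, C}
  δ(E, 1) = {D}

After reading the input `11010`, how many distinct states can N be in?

5

Start: {B}
read 1: {B, C}
read 1: {B, C, D, E}
read 0: {A, B, C, D, E}
read 1: {A, B, C, D, E}
read 0: {A, B, C, D, E}
Final reachable set {A, B, C, D, E} has 5 states.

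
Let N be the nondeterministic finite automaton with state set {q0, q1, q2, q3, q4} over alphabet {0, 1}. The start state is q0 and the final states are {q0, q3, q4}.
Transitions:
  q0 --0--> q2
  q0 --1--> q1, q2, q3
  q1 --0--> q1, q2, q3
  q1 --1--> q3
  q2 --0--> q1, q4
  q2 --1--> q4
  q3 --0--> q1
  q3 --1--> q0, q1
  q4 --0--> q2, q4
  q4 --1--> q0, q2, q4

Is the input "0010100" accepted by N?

Start: {q0}
read 0: {q2}
read 0: {q1, q4}
read 1: {q0, q2, q3, q4}
read 0: {q1, q2, q4}
read 1: {q0, q2, q3, q4}
read 0: {q1, q2, q4}
read 0: {q1, q2, q3, q4}
Reachable ∩ accepting = {q3, q4} — nonempty.

accepted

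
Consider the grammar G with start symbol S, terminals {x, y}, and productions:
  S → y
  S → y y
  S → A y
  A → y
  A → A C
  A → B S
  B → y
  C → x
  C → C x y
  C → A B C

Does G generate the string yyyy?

yes

S ⇒ Ay ⇒ BSy ⇒ ySy ⇒ yyyy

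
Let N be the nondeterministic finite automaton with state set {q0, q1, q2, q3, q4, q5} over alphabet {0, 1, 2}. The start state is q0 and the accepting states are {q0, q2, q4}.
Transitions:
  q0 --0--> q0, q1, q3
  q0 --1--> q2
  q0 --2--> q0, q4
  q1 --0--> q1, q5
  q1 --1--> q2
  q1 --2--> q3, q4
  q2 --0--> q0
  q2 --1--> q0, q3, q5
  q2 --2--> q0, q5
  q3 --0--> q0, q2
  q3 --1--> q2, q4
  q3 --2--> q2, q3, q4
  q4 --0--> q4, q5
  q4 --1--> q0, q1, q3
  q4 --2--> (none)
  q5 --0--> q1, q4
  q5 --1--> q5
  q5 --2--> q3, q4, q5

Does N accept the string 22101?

Start: {q0}
read 2: {q0, q4}
read 2: {q0, q4}
read 1: {q0, q1, q2, q3}
read 0: {q0, q1, q2, q3, q5}
read 1: {q0, q2, q3, q4, q5}
Reachable ∩ accepting = {q0, q2, q4} — nonempty.

accepted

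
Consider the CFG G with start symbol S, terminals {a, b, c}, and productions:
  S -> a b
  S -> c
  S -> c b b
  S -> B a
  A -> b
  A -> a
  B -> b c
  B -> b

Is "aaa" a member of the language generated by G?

no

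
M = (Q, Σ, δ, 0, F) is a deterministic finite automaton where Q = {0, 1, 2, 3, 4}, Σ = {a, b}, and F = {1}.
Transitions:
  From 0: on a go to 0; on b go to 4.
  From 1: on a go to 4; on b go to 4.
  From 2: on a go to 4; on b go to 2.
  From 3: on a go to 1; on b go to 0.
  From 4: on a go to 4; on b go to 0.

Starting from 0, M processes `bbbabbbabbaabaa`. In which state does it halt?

4

0 --b--> 4
4 --b--> 0
0 --b--> 4
4 --a--> 4
4 --b--> 0
0 --b--> 4
4 --b--> 0
0 --a--> 0
0 --b--> 4
4 --b--> 0
0 --a--> 0
0 --a--> 0
0 --b--> 4
4 --a--> 4
4 --a--> 4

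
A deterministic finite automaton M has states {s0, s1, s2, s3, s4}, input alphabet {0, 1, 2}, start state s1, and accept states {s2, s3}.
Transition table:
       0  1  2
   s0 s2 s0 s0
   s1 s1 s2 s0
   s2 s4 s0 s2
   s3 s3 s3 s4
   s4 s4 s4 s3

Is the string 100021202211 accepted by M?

rejected

s1 --1--> s2
s2 --0--> s4
s4 --0--> s4
s4 --0--> s4
s4 --2--> s3
s3 --1--> s3
s3 --2--> s4
s4 --0--> s4
s4 --2--> s3
s3 --2--> s4
s4 --1--> s4
s4 --1--> s4
End in state s4, which is not an accepting state.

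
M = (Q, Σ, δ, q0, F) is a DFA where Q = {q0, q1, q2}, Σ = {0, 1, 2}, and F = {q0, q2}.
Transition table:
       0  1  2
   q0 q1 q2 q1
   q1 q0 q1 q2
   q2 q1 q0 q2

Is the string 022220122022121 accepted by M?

q0 --0--> q1
q1 --2--> q2
q2 --2--> q2
q2 --2--> q2
q2 --2--> q2
q2 --0--> q1
q1 --1--> q1
q1 --2--> q2
q2 --2--> q2
q2 --0--> q1
q1 --2--> q2
q2 --2--> q2
q2 --1--> q0
q0 --2--> q1
q1 --1--> q1
End in state q1, which is not an accepting state.

rejected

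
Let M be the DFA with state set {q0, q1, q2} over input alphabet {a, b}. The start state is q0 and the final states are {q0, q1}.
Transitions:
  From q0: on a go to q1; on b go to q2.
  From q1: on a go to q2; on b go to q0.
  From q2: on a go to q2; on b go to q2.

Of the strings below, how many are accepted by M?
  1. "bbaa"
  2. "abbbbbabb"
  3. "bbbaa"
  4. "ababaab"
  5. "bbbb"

"bbaa": rejected
"abbbbbabb": rejected
"bbbaa": rejected
"ababaab": rejected
"bbbb": rejected

0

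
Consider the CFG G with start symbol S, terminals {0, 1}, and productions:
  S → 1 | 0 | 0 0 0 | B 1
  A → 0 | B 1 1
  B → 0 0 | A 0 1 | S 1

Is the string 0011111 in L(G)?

S ⇒ B1 ⇒ S11 ⇒ B111 ⇒ S1111 ⇒ B11111 ⇒ 0011111

yes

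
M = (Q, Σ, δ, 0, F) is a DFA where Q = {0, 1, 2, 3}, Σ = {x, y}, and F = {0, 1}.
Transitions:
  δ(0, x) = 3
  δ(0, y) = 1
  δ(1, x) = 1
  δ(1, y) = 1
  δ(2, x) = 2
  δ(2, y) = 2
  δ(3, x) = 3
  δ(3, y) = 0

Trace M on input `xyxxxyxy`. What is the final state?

0

0 --x--> 3
3 --y--> 0
0 --x--> 3
3 --x--> 3
3 --x--> 3
3 --y--> 0
0 --x--> 3
3 --y--> 0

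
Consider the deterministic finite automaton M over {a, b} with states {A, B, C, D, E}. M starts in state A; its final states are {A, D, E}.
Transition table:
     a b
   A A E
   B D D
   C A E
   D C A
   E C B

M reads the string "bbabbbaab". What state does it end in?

A --b--> E
E --b--> B
B --a--> D
D --b--> A
A --b--> E
E --b--> B
B --a--> D
D --a--> C
C --b--> E

E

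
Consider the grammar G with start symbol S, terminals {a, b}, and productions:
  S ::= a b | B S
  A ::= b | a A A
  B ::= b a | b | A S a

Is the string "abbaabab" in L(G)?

no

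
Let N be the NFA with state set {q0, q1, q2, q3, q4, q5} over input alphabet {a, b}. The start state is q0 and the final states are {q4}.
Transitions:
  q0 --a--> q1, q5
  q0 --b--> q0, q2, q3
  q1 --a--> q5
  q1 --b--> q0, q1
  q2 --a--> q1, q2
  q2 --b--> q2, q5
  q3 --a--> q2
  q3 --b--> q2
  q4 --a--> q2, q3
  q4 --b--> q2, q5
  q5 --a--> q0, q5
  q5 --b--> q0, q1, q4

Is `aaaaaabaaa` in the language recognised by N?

rejected

Start: {q0}
read a: {q1, q5}
read a: {q0, q5}
read a: {q0, q1, q5}
read a: {q0, q1, q5}
read a: {q0, q1, q5}
read a: {q0, q1, q5}
read b: {q0, q1, q2, q3, q4}
read a: {q1, q2, q3, q5}
read a: {q0, q1, q2, q5}
read a: {q0, q1, q2, q5}
Reachable ∩ accepting = {} — empty.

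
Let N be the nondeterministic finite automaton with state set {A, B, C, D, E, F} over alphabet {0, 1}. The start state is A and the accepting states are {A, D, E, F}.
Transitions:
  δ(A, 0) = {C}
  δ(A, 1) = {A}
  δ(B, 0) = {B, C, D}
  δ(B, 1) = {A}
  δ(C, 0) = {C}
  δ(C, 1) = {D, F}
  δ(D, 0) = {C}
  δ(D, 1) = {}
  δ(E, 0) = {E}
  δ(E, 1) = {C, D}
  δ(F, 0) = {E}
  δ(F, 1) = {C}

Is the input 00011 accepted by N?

Start: {A}
read 0: {C}
read 0: {C}
read 0: {C}
read 1: {D, F}
read 1: {C}
Reachable ∩ accepting = {} — empty.

rejected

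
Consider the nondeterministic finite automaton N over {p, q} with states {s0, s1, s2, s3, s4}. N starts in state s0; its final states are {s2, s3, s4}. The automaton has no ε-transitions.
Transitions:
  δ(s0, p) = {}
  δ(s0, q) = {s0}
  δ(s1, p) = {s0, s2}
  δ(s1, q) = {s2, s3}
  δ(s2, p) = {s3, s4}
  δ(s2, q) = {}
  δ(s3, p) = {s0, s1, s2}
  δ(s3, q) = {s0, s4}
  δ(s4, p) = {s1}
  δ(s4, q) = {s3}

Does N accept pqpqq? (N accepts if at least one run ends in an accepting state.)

Start: {s0}
read p: {}
The reachable set is empty and stays empty for the remaining 4 symbols.
Reachable ∩ accepting = {} — empty.

rejected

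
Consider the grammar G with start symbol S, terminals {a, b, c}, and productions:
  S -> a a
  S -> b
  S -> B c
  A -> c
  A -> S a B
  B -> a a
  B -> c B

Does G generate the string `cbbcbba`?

no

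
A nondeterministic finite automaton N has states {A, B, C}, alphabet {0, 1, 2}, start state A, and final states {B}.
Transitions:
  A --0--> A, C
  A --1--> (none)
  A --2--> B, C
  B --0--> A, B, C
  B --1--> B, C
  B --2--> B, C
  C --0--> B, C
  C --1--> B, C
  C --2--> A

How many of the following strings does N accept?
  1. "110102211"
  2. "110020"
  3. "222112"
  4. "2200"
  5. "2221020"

"110102211": rejected
"110020": rejected
"222112": accepted
"2200": accepted
"2221020": accepted

3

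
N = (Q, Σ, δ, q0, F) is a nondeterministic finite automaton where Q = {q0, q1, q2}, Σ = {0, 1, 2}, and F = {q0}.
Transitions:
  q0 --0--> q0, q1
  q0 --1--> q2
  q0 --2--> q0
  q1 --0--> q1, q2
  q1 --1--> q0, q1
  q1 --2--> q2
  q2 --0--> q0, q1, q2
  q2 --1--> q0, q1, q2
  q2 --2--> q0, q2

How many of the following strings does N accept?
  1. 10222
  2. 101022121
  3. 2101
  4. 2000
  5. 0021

5

10222: accepted
101022121: accepted
2101: accepted
2000: accepted
0021: accepted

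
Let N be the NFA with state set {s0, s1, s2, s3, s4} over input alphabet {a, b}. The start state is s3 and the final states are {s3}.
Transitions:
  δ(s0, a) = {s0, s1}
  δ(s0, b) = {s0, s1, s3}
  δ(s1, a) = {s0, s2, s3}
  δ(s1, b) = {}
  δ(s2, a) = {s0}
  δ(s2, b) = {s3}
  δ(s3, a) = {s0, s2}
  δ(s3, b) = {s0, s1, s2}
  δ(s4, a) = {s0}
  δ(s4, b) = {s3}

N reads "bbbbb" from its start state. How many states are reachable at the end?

4

Start: {s3}
read b: {s0, s1, s2}
read b: {s0, s1, s3}
read b: {s0, s1, s2, s3}
read b: {s0, s1, s2, s3}
read b: {s0, s1, s2, s3}
Final reachable set {s0, s1, s2, s3} has 4 states.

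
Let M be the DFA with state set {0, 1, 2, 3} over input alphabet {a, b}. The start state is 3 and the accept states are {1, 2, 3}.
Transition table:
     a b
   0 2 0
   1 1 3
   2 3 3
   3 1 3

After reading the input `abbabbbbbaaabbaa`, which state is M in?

1

3 --a--> 1
1 --b--> 3
3 --b--> 3
3 --a--> 1
1 --b--> 3
3 --b--> 3
3 --b--> 3
3 --b--> 3
3 --b--> 3
3 --a--> 1
1 --a--> 1
1 --a--> 1
1 --b--> 3
3 --b--> 3
3 --a--> 1
1 --a--> 1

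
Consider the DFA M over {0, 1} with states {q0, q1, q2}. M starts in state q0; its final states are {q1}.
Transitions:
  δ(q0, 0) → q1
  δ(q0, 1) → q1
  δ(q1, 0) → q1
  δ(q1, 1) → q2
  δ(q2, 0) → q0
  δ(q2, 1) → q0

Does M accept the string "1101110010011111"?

q0 --1--> q1
q1 --1--> q2
q2 --0--> q0
q0 --1--> q1
q1 --1--> q2
q2 --1--> q0
q0 --0--> q1
q1 --0--> q1
q1 --1--> q2
q2 --0--> q0
q0 --0--> q1
q1 --1--> q2
q2 --1--> q0
q0 --1--> q1
q1 --1--> q2
q2 --1--> q0
End in state q0, which is not an accepting state.

rejected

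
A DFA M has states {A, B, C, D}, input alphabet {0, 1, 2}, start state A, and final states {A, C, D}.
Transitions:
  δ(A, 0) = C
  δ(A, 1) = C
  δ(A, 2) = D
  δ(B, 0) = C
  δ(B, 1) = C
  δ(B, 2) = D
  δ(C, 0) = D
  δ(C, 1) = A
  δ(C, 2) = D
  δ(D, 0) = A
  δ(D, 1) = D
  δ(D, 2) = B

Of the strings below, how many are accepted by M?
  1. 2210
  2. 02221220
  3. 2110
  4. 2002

4

2210: accepted
02221220: accepted
2110: accepted
2002: accepted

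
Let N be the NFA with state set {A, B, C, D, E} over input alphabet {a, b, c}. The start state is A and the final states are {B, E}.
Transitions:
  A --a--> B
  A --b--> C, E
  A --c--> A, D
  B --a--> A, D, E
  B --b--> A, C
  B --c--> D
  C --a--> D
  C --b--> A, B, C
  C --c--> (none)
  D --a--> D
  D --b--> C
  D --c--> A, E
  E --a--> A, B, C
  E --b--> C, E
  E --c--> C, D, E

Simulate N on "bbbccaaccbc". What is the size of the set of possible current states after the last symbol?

Start: {A}
read b: {C, E}
read b: {A, B, C, E}
read b: {A, B, C, E}
read c: {A, C, D, E}
read c: {A, C, D, E}
read a: {A, B, C, D}
read a: {A, B, D, E}
read c: {A, C, D, E}
read c: {A, C, D, E}
read b: {A, B, C, E}
read c: {A, C, D, E}
Final reachable set {A, C, D, E} has 4 states.

4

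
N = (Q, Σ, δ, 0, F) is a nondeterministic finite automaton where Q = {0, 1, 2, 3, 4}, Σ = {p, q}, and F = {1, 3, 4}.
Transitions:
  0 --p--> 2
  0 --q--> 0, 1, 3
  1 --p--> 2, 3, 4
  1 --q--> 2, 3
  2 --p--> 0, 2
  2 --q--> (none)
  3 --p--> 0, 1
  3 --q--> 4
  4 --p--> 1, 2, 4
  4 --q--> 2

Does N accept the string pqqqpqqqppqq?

Start: {0}
read p: {2}
read q: {}
The reachable set is empty and stays empty for the remaining 10 symbols.
Reachable ∩ accepting = {} — empty.

rejected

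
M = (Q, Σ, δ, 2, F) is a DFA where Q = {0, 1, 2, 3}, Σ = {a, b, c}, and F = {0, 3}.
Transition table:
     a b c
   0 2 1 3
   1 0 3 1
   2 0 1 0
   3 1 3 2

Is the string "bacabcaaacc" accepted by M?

rejected

2 --b--> 1
1 --a--> 0
0 --c--> 3
3 --a--> 1
1 --b--> 3
3 --c--> 2
2 --a--> 0
0 --a--> 2
2 --a--> 0
0 --c--> 3
3 --c--> 2
End in state 2, which is not an accepting state.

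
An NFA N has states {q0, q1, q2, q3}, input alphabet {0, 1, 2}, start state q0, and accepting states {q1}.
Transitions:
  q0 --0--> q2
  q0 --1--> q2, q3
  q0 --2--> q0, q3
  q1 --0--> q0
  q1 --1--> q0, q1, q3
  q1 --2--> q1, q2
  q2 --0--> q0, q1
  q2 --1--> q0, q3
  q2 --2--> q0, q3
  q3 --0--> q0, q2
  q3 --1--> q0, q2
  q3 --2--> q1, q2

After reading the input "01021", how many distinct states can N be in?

3

Start: {q0}
read 0: {q2}
read 1: {q0, q3}
read 0: {q0, q2}
read 2: {q0, q3}
read 1: {q0, q2, q3}
Final reachable set {q0, q2, q3} has 3 states.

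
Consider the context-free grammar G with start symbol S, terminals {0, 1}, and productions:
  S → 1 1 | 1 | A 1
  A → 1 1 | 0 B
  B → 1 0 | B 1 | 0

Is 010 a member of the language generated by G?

no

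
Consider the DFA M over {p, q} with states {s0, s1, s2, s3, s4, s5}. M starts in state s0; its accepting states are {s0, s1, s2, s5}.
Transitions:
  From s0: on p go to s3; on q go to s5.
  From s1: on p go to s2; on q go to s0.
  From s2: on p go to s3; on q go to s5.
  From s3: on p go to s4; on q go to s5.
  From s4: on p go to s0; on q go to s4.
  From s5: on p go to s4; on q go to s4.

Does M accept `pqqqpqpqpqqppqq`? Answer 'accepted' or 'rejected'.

s0 --p--> s3
s3 --q--> s5
s5 --q--> s4
s4 --q--> s4
s4 --p--> s0
s0 --q--> s5
s5 --p--> s4
s4 --q--> s4
s4 --p--> s0
s0 --q--> s5
s5 --q--> s4
s4 --p--> s0
s0 --p--> s3
s3 --q--> s5
s5 --q--> s4
End in state s4, which is not an accepting state.

rejected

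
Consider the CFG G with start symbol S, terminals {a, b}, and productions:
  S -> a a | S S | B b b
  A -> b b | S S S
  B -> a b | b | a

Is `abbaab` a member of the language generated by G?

no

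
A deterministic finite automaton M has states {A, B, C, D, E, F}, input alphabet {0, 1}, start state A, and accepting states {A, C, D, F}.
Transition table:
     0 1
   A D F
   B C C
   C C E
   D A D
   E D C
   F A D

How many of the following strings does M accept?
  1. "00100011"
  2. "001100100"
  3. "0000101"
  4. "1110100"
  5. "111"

"00100011": accepted
"001100100": accepted
"0000101": accepted
"1110100": accepted
"111": accepted

5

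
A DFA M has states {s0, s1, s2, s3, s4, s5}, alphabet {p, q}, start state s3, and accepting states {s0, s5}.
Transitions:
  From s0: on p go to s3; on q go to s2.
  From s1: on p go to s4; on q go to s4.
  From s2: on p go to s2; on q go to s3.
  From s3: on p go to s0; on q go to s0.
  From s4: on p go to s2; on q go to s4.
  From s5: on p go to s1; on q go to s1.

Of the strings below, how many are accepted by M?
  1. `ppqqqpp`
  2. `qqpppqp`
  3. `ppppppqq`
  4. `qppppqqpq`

`ppqqqpp`: rejected
`qqpppqp`: accepted
`ppppppqq`: rejected
`qppppqqpq`: rejected

1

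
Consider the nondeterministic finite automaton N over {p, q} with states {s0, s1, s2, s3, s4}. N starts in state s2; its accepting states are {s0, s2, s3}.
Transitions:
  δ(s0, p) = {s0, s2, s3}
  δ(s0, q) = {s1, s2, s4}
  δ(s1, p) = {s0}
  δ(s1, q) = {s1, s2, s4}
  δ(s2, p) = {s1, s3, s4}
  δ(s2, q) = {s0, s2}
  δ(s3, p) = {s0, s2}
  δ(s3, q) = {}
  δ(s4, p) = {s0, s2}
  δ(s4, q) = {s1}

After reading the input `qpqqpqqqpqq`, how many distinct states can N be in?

4

Start: {s2}
read q: {s0, s2}
read p: {s0, s1, s2, s3, s4}
read q: {s0, s1, s2, s4}
read q: {s0, s1, s2, s4}
read p: {s0, s1, s2, s3, s4}
read q: {s0, s1, s2, s4}
read q: {s0, s1, s2, s4}
read q: {s0, s1, s2, s4}
read p: {s0, s1, s2, s3, s4}
read q: {s0, s1, s2, s4}
read q: {s0, s1, s2, s4}
Final reachable set {s0, s1, s2, s4} has 4 states.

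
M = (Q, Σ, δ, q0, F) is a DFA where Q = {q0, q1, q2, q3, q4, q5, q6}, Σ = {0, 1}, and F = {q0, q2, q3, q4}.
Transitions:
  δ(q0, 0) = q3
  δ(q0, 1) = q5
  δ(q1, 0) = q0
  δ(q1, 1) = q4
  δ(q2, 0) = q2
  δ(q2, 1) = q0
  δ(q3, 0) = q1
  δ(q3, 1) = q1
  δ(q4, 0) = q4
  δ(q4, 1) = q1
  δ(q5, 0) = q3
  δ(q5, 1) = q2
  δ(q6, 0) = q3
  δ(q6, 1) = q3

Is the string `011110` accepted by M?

q0 --0--> q3
q3 --1--> q1
q1 --1--> q4
q4 --1--> q1
q1 --1--> q4
q4 --0--> q4
End in state q4, which is an accepting state.

accepted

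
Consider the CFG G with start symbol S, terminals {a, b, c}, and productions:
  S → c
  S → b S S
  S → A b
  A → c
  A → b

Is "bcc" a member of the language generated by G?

S ⇒ bSS ⇒ bcS ⇒ bcc

yes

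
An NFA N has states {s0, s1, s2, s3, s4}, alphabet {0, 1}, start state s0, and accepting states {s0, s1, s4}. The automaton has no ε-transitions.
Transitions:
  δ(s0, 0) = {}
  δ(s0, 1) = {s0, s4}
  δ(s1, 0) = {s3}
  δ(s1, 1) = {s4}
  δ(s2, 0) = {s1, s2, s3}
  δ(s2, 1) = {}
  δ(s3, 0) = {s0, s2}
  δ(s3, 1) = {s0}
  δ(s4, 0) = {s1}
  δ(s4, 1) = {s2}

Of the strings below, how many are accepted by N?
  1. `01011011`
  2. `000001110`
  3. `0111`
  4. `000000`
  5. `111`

1

`01011011`: rejected
`000001110`: rejected
`0111`: rejected
`000000`: rejected
`111`: accepted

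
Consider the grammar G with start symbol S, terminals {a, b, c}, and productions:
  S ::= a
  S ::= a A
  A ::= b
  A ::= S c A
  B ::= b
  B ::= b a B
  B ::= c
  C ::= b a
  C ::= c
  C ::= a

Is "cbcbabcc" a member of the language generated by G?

no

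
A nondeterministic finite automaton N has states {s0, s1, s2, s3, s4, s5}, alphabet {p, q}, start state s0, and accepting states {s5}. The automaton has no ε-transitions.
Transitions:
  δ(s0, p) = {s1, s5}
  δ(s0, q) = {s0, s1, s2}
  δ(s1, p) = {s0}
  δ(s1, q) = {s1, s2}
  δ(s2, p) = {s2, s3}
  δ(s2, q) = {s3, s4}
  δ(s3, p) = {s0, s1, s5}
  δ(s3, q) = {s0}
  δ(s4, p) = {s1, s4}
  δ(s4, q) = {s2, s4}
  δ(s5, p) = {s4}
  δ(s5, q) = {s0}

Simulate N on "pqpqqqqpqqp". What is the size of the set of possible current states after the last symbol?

6

Start: {s0}
read p: {s1, s5}
read q: {s0, s1, s2}
read p: {s0, s1, s2, s3, s5}
read q: {s0, s1, s2, s3, s4}
read q: {s0, s1, s2, s3, s4}
read q: {s0, s1, s2, s3, s4}
read q: {s0, s1, s2, s3, s4}
read p: {s0, s1, s2, s3, s4, s5}
read q: {s0, s1, s2, s3, s4}
read q: {s0, s1, s2, s3, s4}
read p: {s0, s1, s2, s3, s4, s5}
Final reachable set {s0, s1, s2, s3, s4, s5} has 6 states.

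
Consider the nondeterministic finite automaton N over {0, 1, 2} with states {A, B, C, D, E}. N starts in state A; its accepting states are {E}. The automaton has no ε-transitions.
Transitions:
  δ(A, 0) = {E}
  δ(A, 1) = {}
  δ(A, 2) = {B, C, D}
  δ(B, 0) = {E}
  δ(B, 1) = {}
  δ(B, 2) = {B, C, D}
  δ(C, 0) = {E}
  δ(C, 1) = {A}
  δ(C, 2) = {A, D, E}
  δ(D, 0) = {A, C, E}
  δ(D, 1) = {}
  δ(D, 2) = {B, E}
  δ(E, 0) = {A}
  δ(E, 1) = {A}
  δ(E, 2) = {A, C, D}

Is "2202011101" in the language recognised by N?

rejected

Start: {A}
read 2: {B, C, D}
read 2: {A, B, C, D, E}
read 0: {A, C, E}
read 2: {A, B, C, D, E}
read 0: {A, C, E}
read 1: {A}
read 1: {}
The reachable set is empty and stays empty for the remaining 3 symbols.
Reachable ∩ accepting = {} — empty.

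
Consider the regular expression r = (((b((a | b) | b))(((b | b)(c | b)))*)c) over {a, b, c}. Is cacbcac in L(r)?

no

No split of cacbcac into u·v has ((b((a|b)|b))(((b|b)(c|b)))*) matching u and c matching v.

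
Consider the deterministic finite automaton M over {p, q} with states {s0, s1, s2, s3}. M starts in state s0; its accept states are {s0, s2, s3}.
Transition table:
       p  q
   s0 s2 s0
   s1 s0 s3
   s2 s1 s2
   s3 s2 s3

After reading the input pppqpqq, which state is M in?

s2

s0 --p--> s2
s2 --p--> s1
s1 --p--> s0
s0 --q--> s0
s0 --p--> s2
s2 --q--> s2
s2 --q--> s2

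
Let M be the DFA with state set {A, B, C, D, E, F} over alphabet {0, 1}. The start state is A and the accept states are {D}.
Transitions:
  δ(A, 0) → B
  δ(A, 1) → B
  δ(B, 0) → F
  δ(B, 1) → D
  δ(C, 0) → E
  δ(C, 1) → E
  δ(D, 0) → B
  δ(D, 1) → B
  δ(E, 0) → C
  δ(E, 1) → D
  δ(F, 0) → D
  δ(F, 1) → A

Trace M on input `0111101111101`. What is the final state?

A --0--> B
B --1--> D
D --1--> B
B --1--> D
D --1--> B
B --0--> F
F --1--> A
A --1--> B
B --1--> D
D --1--> B
B --1--> D
D --0--> B
B --1--> D

D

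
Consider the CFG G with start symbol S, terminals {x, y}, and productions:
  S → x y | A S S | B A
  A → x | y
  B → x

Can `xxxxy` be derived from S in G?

S ⇒ ASS ⇒ xSS ⇒ xBAS ⇒ xxAS ⇒ xxxS ⇒ xxxxy

yes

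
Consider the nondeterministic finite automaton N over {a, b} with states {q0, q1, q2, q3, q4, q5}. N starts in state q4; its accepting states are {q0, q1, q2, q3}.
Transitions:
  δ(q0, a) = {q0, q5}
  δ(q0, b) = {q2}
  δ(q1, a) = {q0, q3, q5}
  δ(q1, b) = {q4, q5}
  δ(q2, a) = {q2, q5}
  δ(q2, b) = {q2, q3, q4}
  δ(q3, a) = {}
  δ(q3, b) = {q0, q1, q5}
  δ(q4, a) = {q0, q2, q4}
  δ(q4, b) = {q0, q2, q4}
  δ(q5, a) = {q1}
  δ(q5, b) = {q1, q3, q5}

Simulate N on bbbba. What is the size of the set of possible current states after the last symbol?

Start: {q4}
read b: {q0, q2, q4}
read b: {q0, q2, q3, q4}
read b: {q0, q1, q2, q3, q4, q5}
read b: {q0, q1, q2, q3, q4, q5}
read a: {q0, q1, q2, q3, q4, q5}
Final reachable set {q0, q1, q2, q3, q4, q5} has 6 states.

6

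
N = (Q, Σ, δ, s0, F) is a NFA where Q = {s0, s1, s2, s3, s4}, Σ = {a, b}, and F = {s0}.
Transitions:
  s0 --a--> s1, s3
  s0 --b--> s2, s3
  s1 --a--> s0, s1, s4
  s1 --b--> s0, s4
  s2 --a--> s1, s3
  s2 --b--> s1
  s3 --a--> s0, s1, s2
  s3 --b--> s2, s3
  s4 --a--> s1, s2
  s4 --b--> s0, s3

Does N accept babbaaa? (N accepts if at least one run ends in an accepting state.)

accepted

Start: {s0}
read b: {s2, s3}
read a: {s0, s1, s2, s3}
read b: {s0, s1, s2, s3, s4}
read b: {s0, s1, s2, s3, s4}
read a: {s0, s1, s2, s3, s4}
read a: {s0, s1, s2, s3, s4}
read a: {s0, s1, s2, s3, s4}
Reachable ∩ accepting = {s0} — nonempty.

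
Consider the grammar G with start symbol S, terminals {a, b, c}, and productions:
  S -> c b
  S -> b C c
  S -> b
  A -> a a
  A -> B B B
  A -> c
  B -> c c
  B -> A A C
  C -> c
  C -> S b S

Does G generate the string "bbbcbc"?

S ⇒ bCc ⇒ bSbSc ⇒ bbbSc ⇒ bbbcbc

yes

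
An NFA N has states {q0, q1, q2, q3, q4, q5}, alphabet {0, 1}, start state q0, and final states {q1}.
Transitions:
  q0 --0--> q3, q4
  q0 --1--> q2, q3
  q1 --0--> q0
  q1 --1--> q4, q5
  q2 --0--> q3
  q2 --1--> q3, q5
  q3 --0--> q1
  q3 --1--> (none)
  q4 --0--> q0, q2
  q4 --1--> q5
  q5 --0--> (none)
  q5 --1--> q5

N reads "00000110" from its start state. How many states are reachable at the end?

Start: {q0}
read 0: {q3, q4}
read 0: {q0, q1, q2}
read 0: {q0, q3, q4}
read 0: {q0, q1, q2, q3, q4}
read 0: {q0, q1, q2, q3, q4}
read 1: {q2, q3, q4, q5}
read 1: {q3, q5}
read 0: {q1}
Final reachable set {q1} has 1 state.

1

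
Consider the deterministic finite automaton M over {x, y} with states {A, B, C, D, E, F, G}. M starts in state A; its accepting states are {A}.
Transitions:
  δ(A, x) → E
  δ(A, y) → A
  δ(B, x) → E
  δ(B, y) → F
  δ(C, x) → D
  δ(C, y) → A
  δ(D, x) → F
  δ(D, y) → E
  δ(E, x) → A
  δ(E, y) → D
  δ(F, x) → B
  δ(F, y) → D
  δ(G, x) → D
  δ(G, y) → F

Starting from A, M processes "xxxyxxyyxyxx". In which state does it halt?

B

A --x--> E
E --x--> A
A --x--> E
E --y--> D
D --x--> F
F --x--> B
B --y--> F
F --y--> D
D --x--> F
F --y--> D
D --x--> F
F --x--> B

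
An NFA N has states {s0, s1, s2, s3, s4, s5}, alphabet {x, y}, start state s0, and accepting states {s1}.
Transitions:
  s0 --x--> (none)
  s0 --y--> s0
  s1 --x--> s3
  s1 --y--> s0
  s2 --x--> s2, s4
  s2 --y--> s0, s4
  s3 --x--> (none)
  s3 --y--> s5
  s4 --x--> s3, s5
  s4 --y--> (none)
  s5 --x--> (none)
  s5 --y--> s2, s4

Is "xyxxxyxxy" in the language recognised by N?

rejected

Start: {s0}
read x: {}
The reachable set is empty and stays empty for the remaining 8 symbols.
Reachable ∩ accepting = {} — empty.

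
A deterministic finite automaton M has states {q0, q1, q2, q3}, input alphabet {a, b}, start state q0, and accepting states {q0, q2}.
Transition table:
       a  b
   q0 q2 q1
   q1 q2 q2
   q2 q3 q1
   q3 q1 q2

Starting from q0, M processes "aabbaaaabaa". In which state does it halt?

q3

q0 --a--> q2
q2 --a--> q3
q3 --b--> q2
q2 --b--> q1
q1 --a--> q2
q2 --a--> q3
q3 --a--> q1
q1 --a--> q2
q2 --b--> q1
q1 --a--> q2
q2 --a--> q3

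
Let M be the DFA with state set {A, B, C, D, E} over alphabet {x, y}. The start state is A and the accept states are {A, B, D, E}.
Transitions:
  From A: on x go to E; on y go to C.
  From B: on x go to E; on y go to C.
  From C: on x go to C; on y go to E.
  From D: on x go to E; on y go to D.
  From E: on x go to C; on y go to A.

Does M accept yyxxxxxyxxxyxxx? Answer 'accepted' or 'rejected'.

rejected

A --y--> C
C --y--> E
E --x--> C
C --x--> C
C --x--> C
C --x--> C
C --x--> C
C --y--> E
E --x--> C
C --x--> C
C --x--> C
C --y--> E
E --x--> C
C --x--> C
C --x--> C
End in state C, which is not an accepting state.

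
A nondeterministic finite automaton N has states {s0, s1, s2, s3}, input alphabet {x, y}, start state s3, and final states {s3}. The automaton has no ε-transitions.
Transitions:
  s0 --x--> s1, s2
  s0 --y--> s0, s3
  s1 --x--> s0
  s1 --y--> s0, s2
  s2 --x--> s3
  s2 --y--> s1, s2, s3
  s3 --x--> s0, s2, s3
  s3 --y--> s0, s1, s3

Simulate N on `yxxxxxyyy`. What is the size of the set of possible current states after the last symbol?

Start: {s3}
read y: {s0, s1, s3}
read x: {s0, s1, s2, s3}
read x: {s0, s1, s2, s3}
read x: {s0, s1, s2, s3}
read x: {s0, s1, s2, s3}
read x: {s0, s1, s2, s3}
read y: {s0, s1, s2, s3}
read y: {s0, s1, s2, s3}
read y: {s0, s1, s2, s3}
Final reachable set {s0, s1, s2, s3} has 4 states.

4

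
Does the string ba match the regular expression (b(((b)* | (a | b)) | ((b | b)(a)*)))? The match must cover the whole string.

Split as b·a: b matches b and (((b)*|(a|b))|((b|b)(a)*)) matches a.

yes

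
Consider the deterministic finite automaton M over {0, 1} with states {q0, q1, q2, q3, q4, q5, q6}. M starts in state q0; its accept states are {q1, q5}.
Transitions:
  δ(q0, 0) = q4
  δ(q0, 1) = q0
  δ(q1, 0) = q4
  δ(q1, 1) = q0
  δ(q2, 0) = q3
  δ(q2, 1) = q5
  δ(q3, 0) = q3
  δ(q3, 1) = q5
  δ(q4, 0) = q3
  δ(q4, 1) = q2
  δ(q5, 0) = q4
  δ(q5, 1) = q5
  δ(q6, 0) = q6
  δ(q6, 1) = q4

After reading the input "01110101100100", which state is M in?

q0 --0--> q4
q4 --1--> q2
q2 --1--> q5
q5 --1--> q5
q5 --0--> q4
q4 --1--> q2
q2 --0--> q3
q3 --1--> q5
q5 --1--> q5
q5 --0--> q4
q4 --0--> q3
q3 --1--> q5
q5 --0--> q4
q4 --0--> q3

q3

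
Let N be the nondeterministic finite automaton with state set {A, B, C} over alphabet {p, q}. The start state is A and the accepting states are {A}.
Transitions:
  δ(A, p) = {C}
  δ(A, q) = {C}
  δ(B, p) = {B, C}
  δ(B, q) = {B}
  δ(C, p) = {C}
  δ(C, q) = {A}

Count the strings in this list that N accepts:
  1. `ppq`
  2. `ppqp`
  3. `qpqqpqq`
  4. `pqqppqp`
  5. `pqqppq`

`ppq`: accepted
`ppqp`: rejected
`qpqqpqq`: rejected
`pqqppqp`: rejected
`pqqppq`: accepted

2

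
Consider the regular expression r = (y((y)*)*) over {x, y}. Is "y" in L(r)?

Split as y·ε: y matches y and ((y)*)* matches ε.

yes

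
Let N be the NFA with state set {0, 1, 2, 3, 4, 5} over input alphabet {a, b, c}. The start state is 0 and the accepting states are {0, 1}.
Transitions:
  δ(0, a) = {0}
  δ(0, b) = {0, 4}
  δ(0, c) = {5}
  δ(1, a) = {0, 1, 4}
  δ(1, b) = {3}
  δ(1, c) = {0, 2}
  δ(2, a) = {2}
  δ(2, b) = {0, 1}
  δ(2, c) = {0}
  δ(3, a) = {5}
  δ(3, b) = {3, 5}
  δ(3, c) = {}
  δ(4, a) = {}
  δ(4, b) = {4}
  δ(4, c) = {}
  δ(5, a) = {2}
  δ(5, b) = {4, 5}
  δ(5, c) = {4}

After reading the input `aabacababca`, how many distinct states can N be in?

1

Start: {0}
read a: {0}
read a: {0}
read b: {0, 4}
read a: {0}
read c: {5}
read a: {2}
read b: {0, 1}
read a: {0, 1, 4}
read b: {0, 3, 4}
read c: {5}
read a: {2}
Final reachable set {2} has 1 state.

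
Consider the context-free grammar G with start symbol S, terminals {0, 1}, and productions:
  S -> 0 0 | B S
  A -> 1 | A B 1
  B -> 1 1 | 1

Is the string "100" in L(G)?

S ⇒ BS ⇒ 1S ⇒ 100

yes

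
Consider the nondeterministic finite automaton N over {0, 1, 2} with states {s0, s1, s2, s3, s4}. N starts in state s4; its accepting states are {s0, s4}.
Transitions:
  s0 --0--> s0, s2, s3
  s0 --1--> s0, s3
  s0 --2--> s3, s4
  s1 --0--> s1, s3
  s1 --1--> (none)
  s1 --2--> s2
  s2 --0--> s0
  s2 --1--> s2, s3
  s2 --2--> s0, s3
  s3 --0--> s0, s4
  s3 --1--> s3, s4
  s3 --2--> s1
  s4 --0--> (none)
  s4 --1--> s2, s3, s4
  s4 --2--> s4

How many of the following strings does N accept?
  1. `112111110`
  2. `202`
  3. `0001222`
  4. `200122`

1

`112111110`: accepted
`202`: rejected
`0001222`: rejected
`200122`: rejected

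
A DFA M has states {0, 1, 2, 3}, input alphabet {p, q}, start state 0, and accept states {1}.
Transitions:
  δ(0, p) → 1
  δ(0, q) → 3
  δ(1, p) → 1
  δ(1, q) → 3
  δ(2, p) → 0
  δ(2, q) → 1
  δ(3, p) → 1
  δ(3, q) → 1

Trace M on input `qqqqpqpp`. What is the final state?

0 --q--> 3
3 --q--> 1
1 --q--> 3
3 --q--> 1
1 --p--> 1
1 --q--> 3
3 --p--> 1
1 --p--> 1

1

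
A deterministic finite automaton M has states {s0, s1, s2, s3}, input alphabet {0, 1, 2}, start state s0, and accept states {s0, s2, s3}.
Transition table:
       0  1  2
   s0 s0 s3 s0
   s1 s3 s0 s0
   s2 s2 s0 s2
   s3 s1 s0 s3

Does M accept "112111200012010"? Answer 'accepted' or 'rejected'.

s0 --1--> s3
s3 --1--> s0
s0 --2--> s0
s0 --1--> s3
s3 --1--> s0
s0 --1--> s3
s3 --2--> s3
s3 --0--> s1
s1 --0--> s3
s3 --0--> s1
s1 --1--> s0
s0 --2--> s0
s0 --0--> s0
s0 --1--> s3
s3 --0--> s1
End in state s1, which is not an accepting state.

rejected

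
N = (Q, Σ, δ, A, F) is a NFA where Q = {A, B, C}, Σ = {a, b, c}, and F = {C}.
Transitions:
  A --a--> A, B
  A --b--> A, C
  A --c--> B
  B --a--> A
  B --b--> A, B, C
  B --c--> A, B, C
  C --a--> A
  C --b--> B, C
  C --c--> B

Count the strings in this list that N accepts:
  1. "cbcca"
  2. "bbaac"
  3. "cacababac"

"cbcca": rejected
"bbaac": accepted
"cacababac": accepted

2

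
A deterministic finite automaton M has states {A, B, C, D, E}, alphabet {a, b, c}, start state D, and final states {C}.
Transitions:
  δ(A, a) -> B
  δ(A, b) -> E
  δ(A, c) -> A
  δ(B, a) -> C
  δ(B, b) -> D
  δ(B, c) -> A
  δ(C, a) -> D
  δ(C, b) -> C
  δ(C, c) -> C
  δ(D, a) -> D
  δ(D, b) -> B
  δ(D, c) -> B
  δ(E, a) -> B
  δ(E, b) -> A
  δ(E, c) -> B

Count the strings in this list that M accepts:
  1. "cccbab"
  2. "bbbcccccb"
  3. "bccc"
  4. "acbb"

"cccbab": rejected
"bbbcccccb": rejected
"bccc": rejected
"acbb": rejected

0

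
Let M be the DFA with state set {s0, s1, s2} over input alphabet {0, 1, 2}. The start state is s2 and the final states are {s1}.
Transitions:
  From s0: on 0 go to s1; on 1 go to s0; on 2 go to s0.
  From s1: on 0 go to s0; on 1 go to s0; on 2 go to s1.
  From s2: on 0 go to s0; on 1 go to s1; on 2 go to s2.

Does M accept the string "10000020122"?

s2 --1--> s1
s1 --0--> s0
s0 --0--> s1
s1 --0--> s0
s0 --0--> s1
s1 --0--> s0
s0 --2--> s0
s0 --0--> s1
s1 --1--> s0
s0 --2--> s0
s0 --2--> s0
End in state s0, which is not an accepting state.

rejected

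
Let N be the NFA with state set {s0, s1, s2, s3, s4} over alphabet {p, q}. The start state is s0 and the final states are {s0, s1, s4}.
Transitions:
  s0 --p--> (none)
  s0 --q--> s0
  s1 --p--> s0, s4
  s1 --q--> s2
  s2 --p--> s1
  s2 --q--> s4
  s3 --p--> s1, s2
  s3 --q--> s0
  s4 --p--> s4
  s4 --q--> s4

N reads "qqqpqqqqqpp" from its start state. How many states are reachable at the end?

Start: {s0}
read q: {s0}
read q: {s0}
read q: {s0}
read p: {}
The reachable set is empty and stays empty for the remaining 7 symbols.
Final reachable set {} has 0 states.

0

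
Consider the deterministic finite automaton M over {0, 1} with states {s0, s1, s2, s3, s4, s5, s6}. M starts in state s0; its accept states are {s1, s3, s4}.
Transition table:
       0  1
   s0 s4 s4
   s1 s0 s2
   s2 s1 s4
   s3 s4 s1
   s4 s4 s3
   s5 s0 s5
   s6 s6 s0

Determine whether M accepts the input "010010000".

accepted

s0 --0--> s4
s4 --1--> s3
s3 --0--> s4
s4 --0--> s4
s4 --1--> s3
s3 --0--> s4
s4 --0--> s4
s4 --0--> s4
s4 --0--> s4
End in state s4, which is an accepting state.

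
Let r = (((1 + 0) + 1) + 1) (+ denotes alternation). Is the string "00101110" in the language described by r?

Neither ((1+0)+1) nor 1 matches 00101110.

no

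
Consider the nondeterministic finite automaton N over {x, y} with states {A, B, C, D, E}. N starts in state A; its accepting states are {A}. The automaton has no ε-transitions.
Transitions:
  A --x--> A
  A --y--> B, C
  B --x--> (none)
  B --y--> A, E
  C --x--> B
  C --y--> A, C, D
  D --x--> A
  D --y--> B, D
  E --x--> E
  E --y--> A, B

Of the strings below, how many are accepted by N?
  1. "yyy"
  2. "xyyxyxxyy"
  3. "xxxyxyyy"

3

"yyy": accepted
"xyyxyxxyy": accepted
"xxxyxyyy": accepted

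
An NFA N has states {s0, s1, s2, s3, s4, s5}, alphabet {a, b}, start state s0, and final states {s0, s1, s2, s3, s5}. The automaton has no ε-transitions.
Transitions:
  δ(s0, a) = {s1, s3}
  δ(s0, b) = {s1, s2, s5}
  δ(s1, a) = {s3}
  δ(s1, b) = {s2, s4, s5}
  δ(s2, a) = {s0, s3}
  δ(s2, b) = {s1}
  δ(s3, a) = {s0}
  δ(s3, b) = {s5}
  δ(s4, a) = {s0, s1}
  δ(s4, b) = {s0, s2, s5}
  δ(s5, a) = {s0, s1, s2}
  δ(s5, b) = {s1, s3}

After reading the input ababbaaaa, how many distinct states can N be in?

3

Start: {s0}
read a: {s1, s3}
read b: {s2, s4, s5}
read a: {s0, s1, s2, s3}
read b: {s1, s2, s4, s5}
read b: {s0, s1, s2, s3, s4, s5}
read a: {s0, s1, s2, s3}
read a: {s0, s1, s3}
read a: {s0, s1, s3}
read a: {s0, s1, s3}
Final reachable set {s0, s1, s3} has 3 states.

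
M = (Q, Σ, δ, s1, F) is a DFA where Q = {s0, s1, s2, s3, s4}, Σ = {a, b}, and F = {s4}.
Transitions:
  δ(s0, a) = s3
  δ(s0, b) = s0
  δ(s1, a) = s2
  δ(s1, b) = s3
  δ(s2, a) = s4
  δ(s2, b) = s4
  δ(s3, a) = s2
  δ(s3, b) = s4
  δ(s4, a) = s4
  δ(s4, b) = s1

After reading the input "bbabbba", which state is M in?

s4

s1 --b--> s3
s3 --b--> s4
s4 --a--> s4
s4 --b--> s1
s1 --b--> s3
s3 --b--> s4
s4 --a--> s4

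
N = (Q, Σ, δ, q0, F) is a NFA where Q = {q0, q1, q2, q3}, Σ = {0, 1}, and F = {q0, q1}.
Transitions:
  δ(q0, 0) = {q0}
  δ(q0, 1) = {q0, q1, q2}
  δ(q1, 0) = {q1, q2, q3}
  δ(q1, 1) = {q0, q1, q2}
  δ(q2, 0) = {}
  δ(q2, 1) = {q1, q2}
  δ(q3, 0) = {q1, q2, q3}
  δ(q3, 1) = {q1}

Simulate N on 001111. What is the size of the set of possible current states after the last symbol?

3

Start: {q0}
read 0: {q0}
read 0: {q0}
read 1: {q0, q1, q2}
read 1: {q0, q1, q2}
read 1: {q0, q1, q2}
read 1: {q0, q1, q2}
Final reachable set {q0, q1, q2} has 3 states.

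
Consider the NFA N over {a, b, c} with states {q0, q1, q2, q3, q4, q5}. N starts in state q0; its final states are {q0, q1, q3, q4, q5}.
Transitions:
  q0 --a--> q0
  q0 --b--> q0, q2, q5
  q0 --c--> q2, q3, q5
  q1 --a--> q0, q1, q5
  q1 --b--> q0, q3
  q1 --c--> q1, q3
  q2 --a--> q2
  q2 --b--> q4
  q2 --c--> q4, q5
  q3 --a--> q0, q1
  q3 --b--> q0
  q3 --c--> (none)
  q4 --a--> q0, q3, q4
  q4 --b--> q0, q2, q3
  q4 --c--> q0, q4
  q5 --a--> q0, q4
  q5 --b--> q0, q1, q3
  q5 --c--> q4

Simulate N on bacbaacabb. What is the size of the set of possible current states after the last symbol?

Start: {q0}
read b: {q0, q2, q5}
read a: {q0, q2, q4}
read c: {q0, q2, q3, q4, q5}
read b: {q0, q1, q2, q3, q4, q5}
read a: {q0, q1, q2, q3, q4, q5}
read a: {q0, q1, q2, q3, q4, q5}
read c: {q0, q1, q2, q3, q4, q5}
read a: {q0, q1, q2, q3, q4, q5}
read b: {q0, q1, q2, q3, q4, q5}
read b: {q0, q1, q2, q3, q4, q5}
Final reachable set {q0, q1, q2, q3, q4, q5} has 6 states.

6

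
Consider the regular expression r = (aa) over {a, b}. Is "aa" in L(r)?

yes

Split as a·a: a matches a and a matches a.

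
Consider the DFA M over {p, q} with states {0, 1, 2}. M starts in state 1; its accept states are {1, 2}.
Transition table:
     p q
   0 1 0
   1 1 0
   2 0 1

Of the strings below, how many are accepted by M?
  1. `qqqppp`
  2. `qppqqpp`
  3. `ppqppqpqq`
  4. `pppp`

`qqqppp`: accepted
`qppqqpp`: accepted
`ppqppqpqq`: rejected
`pppp`: accepted

3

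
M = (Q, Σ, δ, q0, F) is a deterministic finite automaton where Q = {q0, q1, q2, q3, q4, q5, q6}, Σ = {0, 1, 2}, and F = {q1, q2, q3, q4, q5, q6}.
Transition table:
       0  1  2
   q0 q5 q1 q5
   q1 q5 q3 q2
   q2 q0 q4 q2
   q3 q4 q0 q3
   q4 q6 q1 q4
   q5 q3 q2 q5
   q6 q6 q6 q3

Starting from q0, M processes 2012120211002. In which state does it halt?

q0 --2--> q5
q5 --0--> q3
q3 --1--> q0
q0 --2--> q5
q5 --1--> q2
q2 --2--> q2
q2 --0--> q0
q0 --2--> q5
q5 --1--> q2
q2 --1--> q4
q4 --0--> q6
q6 --0--> q6
q6 --2--> q3

q3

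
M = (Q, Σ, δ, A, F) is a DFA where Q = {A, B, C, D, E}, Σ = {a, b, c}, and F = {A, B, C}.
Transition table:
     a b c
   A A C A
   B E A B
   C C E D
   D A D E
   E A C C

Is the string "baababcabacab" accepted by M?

accepted

A --b--> C
C --a--> C
C --a--> C
C --b--> E
E --a--> A
A --b--> C
C --c--> D
D --a--> A
A --b--> C
C --a--> C
C --c--> D
D --a--> A
A --b--> C
End in state C, which is an accepting state.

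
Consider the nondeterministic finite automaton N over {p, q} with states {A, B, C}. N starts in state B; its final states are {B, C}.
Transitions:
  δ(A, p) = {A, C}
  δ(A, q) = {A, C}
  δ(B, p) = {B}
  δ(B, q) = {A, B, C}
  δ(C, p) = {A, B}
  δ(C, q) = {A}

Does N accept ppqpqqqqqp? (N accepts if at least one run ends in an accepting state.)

accepted

Start: {B}
read p: {B}
read p: {B}
read q: {A, B, C}
read p: {A, B, C}
read q: {A, B, C}
read q: {A, B, C}
read q: {A, B, C}
read q: {A, B, C}
read q: {A, B, C}
read p: {A, B, C}
Reachable ∩ accepting = {B, C} — nonempty.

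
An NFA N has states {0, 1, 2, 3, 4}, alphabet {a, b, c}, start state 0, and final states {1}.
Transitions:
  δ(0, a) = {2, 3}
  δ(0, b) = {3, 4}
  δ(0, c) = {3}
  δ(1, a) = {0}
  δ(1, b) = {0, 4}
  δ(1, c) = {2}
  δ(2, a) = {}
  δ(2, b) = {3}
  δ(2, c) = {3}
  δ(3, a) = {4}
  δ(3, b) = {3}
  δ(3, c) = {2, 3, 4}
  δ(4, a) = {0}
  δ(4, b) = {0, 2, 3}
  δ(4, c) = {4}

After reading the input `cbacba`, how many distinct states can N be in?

3

Start: {0}
read c: {3}
read b: {3}
read a: {4}
read c: {4}
read b: {0, 2, 3}
read a: {2, 3, 4}
Final reachable set {2, 3, 4} has 3 states.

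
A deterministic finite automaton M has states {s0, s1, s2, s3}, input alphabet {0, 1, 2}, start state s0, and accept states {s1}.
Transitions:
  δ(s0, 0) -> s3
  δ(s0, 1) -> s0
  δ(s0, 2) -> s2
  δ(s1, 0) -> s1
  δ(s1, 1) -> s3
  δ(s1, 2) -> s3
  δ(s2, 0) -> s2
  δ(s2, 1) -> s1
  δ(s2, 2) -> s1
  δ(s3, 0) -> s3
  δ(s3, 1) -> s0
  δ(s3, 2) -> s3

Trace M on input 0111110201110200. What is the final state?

s0 --0--> s3
s3 --1--> s0
s0 --1--> s0
s0 --1--> s0
s0 --1--> s0
s0 --1--> s0
s0 --0--> s3
s3 --2--> s3
s3 --0--> s3
s3 --1--> s0
s0 --1--> s0
s0 --1--> s0
s0 --0--> s3
s3 --2--> s3
s3 --0--> s3
s3 --0--> s3

s3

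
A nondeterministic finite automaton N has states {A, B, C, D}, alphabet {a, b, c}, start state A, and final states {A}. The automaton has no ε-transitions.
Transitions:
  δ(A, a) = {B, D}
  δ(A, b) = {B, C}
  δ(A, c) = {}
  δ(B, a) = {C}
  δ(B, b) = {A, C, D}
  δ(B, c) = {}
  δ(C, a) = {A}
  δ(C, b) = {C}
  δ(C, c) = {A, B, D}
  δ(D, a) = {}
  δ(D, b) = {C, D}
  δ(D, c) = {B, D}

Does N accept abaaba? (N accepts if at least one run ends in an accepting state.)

accepted

Start: {A}
read a: {B, D}
read b: {A, C, D}
read a: {A, B, D}
read a: {B, C, D}
read b: {A, C, D}
read a: {A, B, D}
Reachable ∩ accepting = {A} — nonempty.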